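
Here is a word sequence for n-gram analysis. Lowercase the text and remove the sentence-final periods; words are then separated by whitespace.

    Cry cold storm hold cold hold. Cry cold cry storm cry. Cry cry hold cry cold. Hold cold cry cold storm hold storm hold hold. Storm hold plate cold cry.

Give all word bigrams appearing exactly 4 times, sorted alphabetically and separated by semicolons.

cry cold; storm hold

Bigram counts meeting the condition (exactly 4 times):
  cry cold: 4
  storm hold: 4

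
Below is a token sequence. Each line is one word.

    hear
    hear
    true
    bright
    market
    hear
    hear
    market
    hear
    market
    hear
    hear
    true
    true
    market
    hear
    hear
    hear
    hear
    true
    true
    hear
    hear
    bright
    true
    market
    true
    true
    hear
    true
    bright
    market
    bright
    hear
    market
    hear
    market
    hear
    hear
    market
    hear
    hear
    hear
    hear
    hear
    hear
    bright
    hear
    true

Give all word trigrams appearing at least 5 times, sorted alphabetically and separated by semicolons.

hear hear hear; hear market hear; market hear hear

Trigram counts meeting the condition (at least 5 times):
  hear hear hear: 6
  hear market hear: 5
  market hear hear: 5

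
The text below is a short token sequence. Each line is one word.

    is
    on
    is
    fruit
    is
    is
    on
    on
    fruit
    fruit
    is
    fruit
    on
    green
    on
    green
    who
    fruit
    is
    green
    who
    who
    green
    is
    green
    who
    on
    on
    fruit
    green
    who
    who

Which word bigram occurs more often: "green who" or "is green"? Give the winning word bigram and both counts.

"green who": 4 occurrences
"is green": 2 occurrences

"green who" (4 vs 2)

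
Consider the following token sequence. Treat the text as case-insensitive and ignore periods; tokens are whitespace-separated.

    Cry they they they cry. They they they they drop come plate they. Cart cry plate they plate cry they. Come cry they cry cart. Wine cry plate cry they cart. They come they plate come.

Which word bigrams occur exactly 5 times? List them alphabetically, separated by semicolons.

cry they; they they

Bigram counts meeting the condition (exactly 5 times):
  cry they: 5
  they they: 5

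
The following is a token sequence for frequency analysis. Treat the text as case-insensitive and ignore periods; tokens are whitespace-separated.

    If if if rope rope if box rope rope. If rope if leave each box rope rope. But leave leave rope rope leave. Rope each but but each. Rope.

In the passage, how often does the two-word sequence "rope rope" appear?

Scanning the 28 overlapping bigram windows for "rope rope":
  position 4–5: rope rope
  position 8–9: rope rope
  position 16–17: rope rope
  position 21–22: rope rope

4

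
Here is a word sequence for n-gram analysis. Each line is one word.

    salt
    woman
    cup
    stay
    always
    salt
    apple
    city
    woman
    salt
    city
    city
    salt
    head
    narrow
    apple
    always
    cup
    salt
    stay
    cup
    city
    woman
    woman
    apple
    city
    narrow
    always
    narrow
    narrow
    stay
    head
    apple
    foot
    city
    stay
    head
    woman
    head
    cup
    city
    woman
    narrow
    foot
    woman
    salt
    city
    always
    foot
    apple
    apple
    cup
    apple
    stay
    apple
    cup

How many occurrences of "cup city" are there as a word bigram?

2

Scanning the 55 overlapping bigram windows for "cup city":
  position 21–22: cup city
  position 40–41: cup city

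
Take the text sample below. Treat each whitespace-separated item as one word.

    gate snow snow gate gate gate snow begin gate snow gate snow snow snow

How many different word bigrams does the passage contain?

6

14 tokens → 13 bigram windows in total.
Repeated bigrams (each contributes count−1 duplicates):
  gate snow: 4
  snow snow: 3
  gate gate: 2
  snow gate: 2
7 duplicate windows → 13 − 7 = 6 distinct.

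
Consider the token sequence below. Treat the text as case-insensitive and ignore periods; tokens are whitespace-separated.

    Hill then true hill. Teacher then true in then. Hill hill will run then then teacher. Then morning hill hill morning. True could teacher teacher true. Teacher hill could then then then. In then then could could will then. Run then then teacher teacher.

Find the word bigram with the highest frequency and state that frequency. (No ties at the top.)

Bigram frequencies (highest first):
  then then: 5
  then true: 2
  teacher then: 2
  in then: 2
  hill hill: 2
  run then: 2
  … (26 more, each ≤ 2)

"then then", 5 times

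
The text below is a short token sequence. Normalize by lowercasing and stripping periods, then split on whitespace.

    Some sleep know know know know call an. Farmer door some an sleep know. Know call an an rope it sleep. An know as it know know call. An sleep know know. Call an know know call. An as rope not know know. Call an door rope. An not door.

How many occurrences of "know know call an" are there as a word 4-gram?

6

Scanning the 47 overlapping 4-gram windows for "know know call an":
  position 5–8: know know call an
  position 14–17: know know call an
  position 26–29: know know call an
  position 31–34: know know call an
  position 35–38: know know call an
  position 42–45: know know call an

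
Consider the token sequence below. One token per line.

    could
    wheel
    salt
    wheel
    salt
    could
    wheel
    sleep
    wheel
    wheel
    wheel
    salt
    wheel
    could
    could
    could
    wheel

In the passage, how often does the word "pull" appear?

Scanning the 17 tokens for "pull":
  (none found)

0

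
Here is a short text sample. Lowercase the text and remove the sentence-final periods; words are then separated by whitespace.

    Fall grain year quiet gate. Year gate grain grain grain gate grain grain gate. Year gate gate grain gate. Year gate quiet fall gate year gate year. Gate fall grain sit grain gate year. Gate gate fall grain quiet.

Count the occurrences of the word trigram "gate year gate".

6

Scanning the 37 overlapping trigram windows for "gate year gate":
  position 5–7: gate year gate
  position 14–16: gate year gate
  position 19–21: gate year gate
  position 24–26: gate year gate
  position 26–28: gate year gate
  position 33–35: gate year gate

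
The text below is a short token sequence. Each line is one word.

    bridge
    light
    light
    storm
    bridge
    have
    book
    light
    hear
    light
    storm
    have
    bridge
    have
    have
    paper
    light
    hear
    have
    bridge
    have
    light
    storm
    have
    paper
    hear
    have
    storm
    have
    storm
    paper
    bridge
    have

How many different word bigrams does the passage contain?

33 tokens → 32 bigram windows in total.
Repeated bigrams (each contributes count−1 duplicates):
  bridge have: 4
  light storm: 3
  storm have: 3
  have bridge: 2
  have paper: 2
  have storm: 2
  hear have: 2
  light hear: 2
12 duplicate windows → 32 − 12 = 20 distinct.

20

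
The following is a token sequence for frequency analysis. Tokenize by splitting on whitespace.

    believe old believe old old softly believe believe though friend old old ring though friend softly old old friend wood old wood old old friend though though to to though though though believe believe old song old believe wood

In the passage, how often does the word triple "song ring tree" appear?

Scanning the 37 overlapping trigram windows for "song ring tree":
  (none found)

0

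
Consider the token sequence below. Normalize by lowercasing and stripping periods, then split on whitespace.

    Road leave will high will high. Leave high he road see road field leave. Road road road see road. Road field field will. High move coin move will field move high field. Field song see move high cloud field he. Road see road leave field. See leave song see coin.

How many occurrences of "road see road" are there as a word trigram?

Scanning the 48 overlapping trigram windows for "road see road":
  position 10–12: road see road
  position 17–19: road see road
  position 41–43: road see road

3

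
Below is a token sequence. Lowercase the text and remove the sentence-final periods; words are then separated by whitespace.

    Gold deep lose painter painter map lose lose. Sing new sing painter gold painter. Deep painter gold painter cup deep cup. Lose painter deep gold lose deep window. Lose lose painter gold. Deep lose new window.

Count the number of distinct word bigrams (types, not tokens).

26

36 tokens → 35 bigram windows in total.
Repeated bigrams (each contributes count−1 duplicates):
  lose painter: 3
  painter gold: 3
  deep lose: 2
  gold deep: 2
  gold painter: 2
  lose lose: 2
  painter deep: 2
9 duplicate windows → 35 − 9 = 26 distinct.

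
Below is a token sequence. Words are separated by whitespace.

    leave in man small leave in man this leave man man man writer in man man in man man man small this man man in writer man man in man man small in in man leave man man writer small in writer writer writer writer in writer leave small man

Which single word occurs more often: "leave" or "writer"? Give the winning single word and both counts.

"leave": 5 occurrences
"writer": 8 occurrences

"writer" (8 vs 5)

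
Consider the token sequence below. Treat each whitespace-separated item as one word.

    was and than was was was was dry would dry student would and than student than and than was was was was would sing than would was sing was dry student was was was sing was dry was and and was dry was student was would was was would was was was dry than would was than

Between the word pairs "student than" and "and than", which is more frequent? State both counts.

"and than" (3 vs 1)

"student than": 1 occurrence
"and than": 3 occurrences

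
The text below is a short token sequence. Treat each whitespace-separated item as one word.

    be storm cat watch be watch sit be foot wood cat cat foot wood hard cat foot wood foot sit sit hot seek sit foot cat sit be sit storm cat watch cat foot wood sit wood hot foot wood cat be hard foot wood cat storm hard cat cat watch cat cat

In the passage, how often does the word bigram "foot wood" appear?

Scanning the 52 overlapping bigram windows for "foot wood":
  position 9–10: foot wood
  position 13–14: foot wood
  position 17–18: foot wood
  position 34–35: foot wood
  position 39–40: foot wood
  position 44–45: foot wood

6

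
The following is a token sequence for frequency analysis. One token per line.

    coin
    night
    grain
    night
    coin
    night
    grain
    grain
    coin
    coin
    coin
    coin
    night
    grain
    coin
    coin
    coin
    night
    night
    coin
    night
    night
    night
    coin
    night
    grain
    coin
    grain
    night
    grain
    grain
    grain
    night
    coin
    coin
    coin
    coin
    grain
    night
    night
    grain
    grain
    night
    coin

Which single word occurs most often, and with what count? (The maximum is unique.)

"coin", 17 times

Unigram frequencies (highest first):
  coin: 17
  night: 15
  grain: 12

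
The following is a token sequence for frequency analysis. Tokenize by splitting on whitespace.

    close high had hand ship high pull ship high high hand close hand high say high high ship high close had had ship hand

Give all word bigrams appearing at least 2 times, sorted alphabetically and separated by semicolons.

high high; ship high

Bigram counts meeting the condition (at least 2 times):
  high high: 2
  ship high: 3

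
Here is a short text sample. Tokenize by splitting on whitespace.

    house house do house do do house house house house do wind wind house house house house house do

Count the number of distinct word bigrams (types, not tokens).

7

19 tokens → 18 bigram windows in total.
Repeated bigrams (each contributes count−1 duplicates):
  house house: 8
  house do: 4
  do house: 2
11 duplicate windows → 18 − 11 = 7 distinct.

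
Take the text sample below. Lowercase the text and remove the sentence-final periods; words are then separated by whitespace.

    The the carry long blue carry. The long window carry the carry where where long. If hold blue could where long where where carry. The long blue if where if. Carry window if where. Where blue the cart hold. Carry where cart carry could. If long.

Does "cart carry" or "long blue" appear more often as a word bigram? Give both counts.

"cart carry": 1 occurrence
"long blue": 2 occurrences

"long blue" (2 vs 1)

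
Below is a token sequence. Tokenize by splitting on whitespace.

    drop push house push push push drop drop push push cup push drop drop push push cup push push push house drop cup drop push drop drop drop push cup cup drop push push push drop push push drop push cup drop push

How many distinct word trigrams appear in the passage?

24

43 tokens → 41 trigram windows in total.
Repeated trigrams (each contributes count−1 duplicates):
  drop push push: 4
  cup drop push: 3
  drop drop push: 3
  push drop drop: 3
  push push drop: 3
  push push push: 3
  drop push cup: 2
  push cup push: 2
  … (2 more repeated)
17 duplicate windows → 41 − 17 = 24 distinct.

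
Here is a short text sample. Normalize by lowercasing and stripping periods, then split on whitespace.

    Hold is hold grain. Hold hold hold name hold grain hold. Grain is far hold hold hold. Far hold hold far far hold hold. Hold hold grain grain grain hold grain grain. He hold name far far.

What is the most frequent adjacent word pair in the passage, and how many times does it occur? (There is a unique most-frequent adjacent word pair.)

"hold hold", 8 times

Bigram frequencies (highest first):
  hold hold: 8
  hold grain: 5
  grain hold: 3
  far hold: 3
  grain grain: 3
  hold name: 2
  … (10 more, each ≤ 2)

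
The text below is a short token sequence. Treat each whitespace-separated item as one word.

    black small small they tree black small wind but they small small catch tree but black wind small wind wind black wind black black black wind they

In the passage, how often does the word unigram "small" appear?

6

Scanning the 27 tokens for "small":
  position 2: small
  position 3: small
  position 7: small
  position 11: small
  position 12: small
  position 18: small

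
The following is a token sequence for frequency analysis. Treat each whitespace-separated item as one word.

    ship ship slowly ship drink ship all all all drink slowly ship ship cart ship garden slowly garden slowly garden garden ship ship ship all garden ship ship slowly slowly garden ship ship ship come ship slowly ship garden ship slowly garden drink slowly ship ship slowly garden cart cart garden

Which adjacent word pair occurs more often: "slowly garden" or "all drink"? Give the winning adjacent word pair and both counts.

"slowly garden": 5 occurrences
"all drink": 1 occurrence

"slowly garden" (5 vs 1)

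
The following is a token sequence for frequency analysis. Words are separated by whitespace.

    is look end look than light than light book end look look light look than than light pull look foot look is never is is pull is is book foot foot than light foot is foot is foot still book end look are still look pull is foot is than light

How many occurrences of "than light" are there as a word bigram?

Scanning the 50 overlapping bigram windows for "than light":
  position 5–6: than light
  position 7–8: than light
  position 16–17: than light
  position 32–33: than light
  position 50–51: than light

5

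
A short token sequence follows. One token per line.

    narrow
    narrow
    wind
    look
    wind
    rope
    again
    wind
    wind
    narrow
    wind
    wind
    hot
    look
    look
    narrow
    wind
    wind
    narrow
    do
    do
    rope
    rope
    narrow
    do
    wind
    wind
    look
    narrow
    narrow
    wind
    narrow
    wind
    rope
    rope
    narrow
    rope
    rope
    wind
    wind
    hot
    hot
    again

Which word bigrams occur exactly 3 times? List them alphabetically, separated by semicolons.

Bigram counts meeting the condition (exactly 3 times):
  rope rope: 3
  wind narrow: 3

rope rope; wind narrow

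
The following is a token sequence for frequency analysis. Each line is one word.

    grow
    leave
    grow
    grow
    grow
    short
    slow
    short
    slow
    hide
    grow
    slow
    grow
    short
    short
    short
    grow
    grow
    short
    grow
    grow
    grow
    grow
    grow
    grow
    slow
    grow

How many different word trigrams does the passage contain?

27 tokens → 25 trigram windows in total.
Repeated trigrams (each contributes count−1 duplicates):
  grow grow grow: 5
  grow grow short: 2
  grow slow grow: 2
  short grow grow: 2
7 duplicate windows → 25 − 7 = 18 distinct.

18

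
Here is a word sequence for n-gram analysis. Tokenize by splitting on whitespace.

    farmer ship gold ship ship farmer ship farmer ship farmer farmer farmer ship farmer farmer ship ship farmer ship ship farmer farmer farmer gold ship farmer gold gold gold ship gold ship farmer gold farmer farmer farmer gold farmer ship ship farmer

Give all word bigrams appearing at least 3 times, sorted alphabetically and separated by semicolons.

farmer farmer; farmer gold; farmer ship; gold ship; ship farmer; ship ship

Bigram counts meeting the condition (at least 3 times):
  farmer farmer: 7
  farmer gold: 4
  farmer ship: 7
  gold ship: 4
  ship farmer: 9
  ship ship: 4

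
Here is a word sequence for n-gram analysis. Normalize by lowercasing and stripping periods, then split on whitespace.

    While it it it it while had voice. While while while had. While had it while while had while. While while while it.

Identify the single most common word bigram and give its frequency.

"while while", 6 times

Bigram frequencies (highest first):
  while while: 6
  while had: 4
  it it: 3
  while it: 2
  it while: 2
  had while: 2
  … (3 more, each ≤ 1)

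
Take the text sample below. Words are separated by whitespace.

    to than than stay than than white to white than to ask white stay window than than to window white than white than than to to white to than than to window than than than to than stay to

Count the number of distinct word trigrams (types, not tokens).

31

39 tokens → 37 trigram windows in total.
Repeated trigrams (each contributes count−1 duplicates):
  than than to: 4
  than to window: 2
  to than than: 2
  window than than: 2
6 duplicate windows → 37 − 6 = 31 distinct.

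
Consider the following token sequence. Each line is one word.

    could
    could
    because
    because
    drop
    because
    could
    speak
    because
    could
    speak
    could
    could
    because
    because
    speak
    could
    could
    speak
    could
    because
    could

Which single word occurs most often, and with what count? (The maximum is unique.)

"could", 10 times

Unigram frequencies (highest first):
  could: 10
  because: 7
  speak: 4
  drop: 1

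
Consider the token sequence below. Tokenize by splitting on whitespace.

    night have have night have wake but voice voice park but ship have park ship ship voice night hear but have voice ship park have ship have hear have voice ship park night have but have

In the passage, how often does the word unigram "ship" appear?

6

Scanning the 36 tokens for "ship":
  position 12: ship
  position 15: ship
  position 16: ship
  position 23: ship
  position 26: ship
  position 31: ship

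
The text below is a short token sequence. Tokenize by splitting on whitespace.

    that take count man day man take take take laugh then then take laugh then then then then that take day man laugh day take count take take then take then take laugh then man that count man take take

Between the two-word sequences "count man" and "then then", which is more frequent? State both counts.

"count man": 2 occurrences
"then then": 4 occurrences

"then then" (4 vs 2)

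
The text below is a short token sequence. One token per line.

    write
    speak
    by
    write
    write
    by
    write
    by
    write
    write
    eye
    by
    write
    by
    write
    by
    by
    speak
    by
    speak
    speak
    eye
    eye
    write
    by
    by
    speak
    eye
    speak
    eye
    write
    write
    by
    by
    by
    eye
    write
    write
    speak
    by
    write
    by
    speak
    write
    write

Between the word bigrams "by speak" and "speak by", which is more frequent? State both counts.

"by speak" (4 vs 3)

"by speak": 4 occurrences
"speak by": 3 occurrences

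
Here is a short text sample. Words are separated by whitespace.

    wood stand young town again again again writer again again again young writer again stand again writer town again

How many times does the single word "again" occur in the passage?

Scanning the 19 tokens for "again":
  position 5: again
  position 6: again
  position 7: again
  position 9: again
  position 10: again
  position 11: again
  position 14: again
  position 16: again
  position 19: again

9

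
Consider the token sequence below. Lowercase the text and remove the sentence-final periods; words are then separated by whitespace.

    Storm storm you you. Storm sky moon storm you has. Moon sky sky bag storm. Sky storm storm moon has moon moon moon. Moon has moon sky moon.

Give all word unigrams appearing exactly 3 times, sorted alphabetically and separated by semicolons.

Unigram counts meeting the condition (exactly 3 times):
  has: 3
  you: 3

has; you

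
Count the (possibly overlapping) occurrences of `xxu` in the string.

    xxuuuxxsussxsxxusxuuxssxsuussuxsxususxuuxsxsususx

2

Sliding a length-3 window over the 49 characters (47 positions):
  position 1–3: xxu
  position 14–16: xxu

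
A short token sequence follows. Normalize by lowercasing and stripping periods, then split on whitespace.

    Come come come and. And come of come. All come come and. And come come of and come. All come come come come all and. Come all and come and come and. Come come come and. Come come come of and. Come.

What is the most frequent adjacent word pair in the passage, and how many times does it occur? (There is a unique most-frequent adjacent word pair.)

"come come", 11 times

Bigram frequencies (highest first):
  come come: 11
  and come: 9
  come and: 5
  come all: 4
  come of: 3
  and and: 2
  … (4 more, each ≤ 2)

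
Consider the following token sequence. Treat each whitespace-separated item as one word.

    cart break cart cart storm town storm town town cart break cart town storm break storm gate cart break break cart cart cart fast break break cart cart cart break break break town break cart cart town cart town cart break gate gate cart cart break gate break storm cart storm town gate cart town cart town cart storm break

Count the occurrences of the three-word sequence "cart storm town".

Scanning the 58 overlapping trigram windows for "cart storm town":
  position 4–6: cart storm town
  position 50–52: cart storm town

2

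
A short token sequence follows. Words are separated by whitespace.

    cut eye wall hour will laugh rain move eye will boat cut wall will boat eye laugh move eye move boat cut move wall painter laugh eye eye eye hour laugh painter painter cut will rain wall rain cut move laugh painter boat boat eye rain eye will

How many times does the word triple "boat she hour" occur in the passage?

Scanning the 46 overlapping trigram windows for "boat she hour":
  (none found)

0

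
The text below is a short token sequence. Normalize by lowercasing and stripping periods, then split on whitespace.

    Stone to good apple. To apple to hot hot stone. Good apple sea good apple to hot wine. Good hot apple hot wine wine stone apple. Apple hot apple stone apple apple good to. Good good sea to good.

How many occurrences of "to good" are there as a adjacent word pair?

3

Scanning the 38 overlapping bigram windows for "to good":
  position 2–3: to good
  position 34–35: to good
  position 38–39: to good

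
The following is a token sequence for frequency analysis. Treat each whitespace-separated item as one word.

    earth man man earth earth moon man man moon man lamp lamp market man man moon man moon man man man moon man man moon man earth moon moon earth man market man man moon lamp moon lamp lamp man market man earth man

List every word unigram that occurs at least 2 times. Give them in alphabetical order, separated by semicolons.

earth; lamp; man; market; moon

Unigram counts meeting the condition (at least 2 times):
  earth: 6
  lamp: 5
  man: 20
  market: 3
  moon: 10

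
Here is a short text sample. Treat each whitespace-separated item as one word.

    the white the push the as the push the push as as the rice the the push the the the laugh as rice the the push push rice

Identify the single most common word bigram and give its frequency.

"the push", 5 times

Bigram frequencies (highest first):
  the push: 5
  the the: 4
  push the: 3
  as the: 2
  rice the: 2
  the white: 1
  … (10 more, each ≤ 1)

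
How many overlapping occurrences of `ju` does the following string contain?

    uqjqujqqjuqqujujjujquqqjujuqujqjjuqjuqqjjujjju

9

Sliding a length-2 window over the 46 characters (45 positions):
  position 9–10: ju
  position 14–15: ju
  position 17–18: ju
  position 24–25: ju
  position 26–27: ju
  position 33–34: ju
  position 36–37: ju
  position 41–42: ju
  position 45–46: ju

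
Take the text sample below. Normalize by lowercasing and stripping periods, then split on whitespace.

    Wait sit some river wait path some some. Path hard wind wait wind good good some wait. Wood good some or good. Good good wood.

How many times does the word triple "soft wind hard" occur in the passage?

0

Scanning the 23 overlapping trigram windows for "soft wind hard":
  (none found)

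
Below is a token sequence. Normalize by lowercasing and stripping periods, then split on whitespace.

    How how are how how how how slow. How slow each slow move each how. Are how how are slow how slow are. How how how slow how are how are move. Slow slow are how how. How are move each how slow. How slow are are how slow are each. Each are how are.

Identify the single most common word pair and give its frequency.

"how how", 9 times

Bigram frequencies (highest first):
  how how: 9
  how are: 7
  are how: 7
  how slow: 7
  slow how: 4
  slow are: 4
  … (13 more, each ≤ 2)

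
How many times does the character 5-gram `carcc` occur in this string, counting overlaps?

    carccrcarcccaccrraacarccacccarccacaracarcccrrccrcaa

5

Sliding a length-5 window over the 51 characters (47 positions):
  position 1–5: carcc
  position 7–11: carcc
  position 20–24: carcc
  position 28–32: carcc
  position 38–42: carcc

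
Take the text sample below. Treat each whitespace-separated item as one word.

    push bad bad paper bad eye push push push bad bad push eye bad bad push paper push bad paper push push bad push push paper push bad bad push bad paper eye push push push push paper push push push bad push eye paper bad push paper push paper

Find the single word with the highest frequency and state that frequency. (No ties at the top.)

Unigram frequencies (highest first):
  push: 23
  bad: 14
  paper: 9
  eye: 4

"push", 23 times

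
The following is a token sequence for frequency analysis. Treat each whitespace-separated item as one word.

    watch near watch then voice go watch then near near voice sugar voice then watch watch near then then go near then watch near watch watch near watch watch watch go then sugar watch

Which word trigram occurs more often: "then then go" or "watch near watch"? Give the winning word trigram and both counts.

"watch near watch" (3 vs 1)

"then then go": 1 occurrence
"watch near watch": 3 occurrences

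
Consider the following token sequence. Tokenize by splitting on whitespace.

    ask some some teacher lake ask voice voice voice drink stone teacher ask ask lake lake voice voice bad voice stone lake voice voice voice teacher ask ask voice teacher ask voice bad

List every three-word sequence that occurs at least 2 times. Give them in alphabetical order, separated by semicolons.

lake voice voice; teacher ask ask; voice teacher ask; voice voice voice

Trigram counts meeting the condition (at least 2 times):
  lake voice voice: 2
  teacher ask ask: 2
  voice teacher ask: 2
  voice voice voice: 2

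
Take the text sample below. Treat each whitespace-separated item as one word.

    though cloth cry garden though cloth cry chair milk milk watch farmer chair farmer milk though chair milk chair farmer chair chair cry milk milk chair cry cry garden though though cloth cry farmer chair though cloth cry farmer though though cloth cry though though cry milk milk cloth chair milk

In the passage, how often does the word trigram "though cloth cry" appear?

Scanning the 49 overlapping trigram windows for "though cloth cry":
  position 1–3: though cloth cry
  position 5–7: though cloth cry
  position 31–33: though cloth cry
  position 36–38: though cloth cry
  position 41–43: though cloth cry

5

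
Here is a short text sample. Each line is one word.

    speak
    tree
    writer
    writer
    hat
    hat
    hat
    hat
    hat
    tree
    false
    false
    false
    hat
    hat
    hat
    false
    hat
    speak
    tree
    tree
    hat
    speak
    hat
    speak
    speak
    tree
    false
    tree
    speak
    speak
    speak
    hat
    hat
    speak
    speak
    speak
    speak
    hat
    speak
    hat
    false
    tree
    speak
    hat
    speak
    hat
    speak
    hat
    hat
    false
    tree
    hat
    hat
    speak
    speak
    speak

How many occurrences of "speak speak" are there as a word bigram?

8

Scanning the 56 overlapping bigram windows for "speak speak":
  position 25–26: speak speak
  position 30–31: speak speak
  position 31–32: speak speak
  position 35–36: speak speak
  position 36–37: speak speak
  position 37–38: speak speak
  position 55–56: speak speak
  position 56–57: speak speak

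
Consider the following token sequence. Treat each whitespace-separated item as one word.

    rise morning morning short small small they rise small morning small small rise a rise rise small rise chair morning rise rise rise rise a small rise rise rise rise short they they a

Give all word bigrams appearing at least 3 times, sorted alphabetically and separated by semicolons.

Bigram counts meeting the condition (at least 3 times):
  rise rise: 7
  small rise: 3

rise rise; small rise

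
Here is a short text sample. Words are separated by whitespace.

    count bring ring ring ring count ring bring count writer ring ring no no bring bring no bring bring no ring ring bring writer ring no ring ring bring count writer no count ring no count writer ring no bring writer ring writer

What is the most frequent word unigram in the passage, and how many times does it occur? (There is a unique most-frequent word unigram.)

"ring", 14 times

Unigram frequencies (highest first):
  ring: 14
  bring: 9
  no: 8
  count: 6
  writer: 6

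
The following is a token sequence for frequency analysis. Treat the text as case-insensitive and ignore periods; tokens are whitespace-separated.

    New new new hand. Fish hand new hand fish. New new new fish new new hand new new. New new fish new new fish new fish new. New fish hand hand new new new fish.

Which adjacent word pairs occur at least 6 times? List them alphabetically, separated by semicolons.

Bigram counts meeting the condition (at least 6 times):
  new fish: 6
  new new: 12

new fish; new new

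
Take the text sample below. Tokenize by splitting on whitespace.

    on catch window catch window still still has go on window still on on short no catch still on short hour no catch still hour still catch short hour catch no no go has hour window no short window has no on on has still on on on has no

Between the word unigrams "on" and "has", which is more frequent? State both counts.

"on" (10 vs 5)

"on": 10 occurrences
"has": 5 occurrences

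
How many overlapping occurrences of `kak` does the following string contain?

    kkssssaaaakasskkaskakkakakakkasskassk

Sliding a length-3 window over the 37 characters (35 positions):
  position 19–21: kak
  position 22–24: kak
  position 24–26: kak
  position 26–28: kak

4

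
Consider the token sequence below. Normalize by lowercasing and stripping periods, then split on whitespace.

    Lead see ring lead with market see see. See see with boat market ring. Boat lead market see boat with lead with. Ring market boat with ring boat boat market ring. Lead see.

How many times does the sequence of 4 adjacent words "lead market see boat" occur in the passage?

Scanning the 30 overlapping 4-gram windows for "lead market see boat":
  position 16–19: lead market see boat

1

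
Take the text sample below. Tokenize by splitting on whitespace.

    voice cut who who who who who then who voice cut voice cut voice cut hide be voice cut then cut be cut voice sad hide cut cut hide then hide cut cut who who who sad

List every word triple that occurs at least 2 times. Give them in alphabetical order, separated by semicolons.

cut voice cut; cut who who; hide cut cut; voice cut voice; who who who

Trigram counts meeting the condition (at least 2 times):
  cut voice cut: 2
  cut who who: 2
  hide cut cut: 2
  voice cut voice: 2
  who who who: 4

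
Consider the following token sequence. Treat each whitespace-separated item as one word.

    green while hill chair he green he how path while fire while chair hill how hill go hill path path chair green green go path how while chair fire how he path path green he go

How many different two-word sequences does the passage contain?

32

36 tokens → 35 bigram windows in total.
Repeated bigrams (each contributes count−1 duplicates):
  green he: 2
  path path: 2
  while chair: 2
3 duplicate windows → 35 − 3 = 32 distinct.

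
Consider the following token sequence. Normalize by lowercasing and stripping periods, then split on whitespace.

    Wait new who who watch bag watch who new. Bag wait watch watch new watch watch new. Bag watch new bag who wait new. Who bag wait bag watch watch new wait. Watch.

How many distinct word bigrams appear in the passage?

19

33 tokens → 32 bigram windows in total.
Repeated bigrams (each contributes count−1 duplicates):
  watch new: 4
  bag watch: 3
  new bag: 3
  watch watch: 3
  bag wait: 2
  new who: 2
  wait new: 2
  wait watch: 2
13 duplicate windows → 32 − 13 = 19 distinct.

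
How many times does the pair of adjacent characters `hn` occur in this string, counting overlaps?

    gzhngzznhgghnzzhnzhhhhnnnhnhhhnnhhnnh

7

Sliding a length-2 window over the 37 characters (36 positions):
  position 3–4: hn
  position 12–13: hn
  position 16–17: hn
  position 22–23: hn
  position 26–27: hn
  position 30–31: hn
  position 34–35: hn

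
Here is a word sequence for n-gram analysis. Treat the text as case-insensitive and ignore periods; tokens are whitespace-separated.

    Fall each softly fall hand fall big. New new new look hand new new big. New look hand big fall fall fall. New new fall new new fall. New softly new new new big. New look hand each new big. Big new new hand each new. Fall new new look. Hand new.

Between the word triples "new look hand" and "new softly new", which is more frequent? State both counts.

"new look hand": 4 occurrences
"new softly new": 1 occurrence

"new look hand" (4 vs 1)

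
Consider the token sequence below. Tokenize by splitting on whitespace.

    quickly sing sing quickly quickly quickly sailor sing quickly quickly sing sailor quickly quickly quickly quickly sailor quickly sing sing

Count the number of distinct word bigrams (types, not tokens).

20 tokens → 19 bigram windows in total.
Repeated bigrams (each contributes count−1 duplicates):
  quickly quickly: 6
  quickly sing: 3
  quickly sailor: 2
  sailor quickly: 2
  sing quickly: 2
  sing sing: 2
11 duplicate windows → 19 − 11 = 8 distinct.

8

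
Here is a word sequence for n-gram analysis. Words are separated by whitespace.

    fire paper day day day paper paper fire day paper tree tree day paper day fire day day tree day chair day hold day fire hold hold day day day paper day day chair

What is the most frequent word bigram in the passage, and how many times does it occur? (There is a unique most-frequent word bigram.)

Bigram frequencies (highest first):
  day day: 6
  day paper: 4
  paper day: 3
  fire day: 2
  tree day: 2
  day fire: 2
  … (12 more, each ≤ 2)

"day day", 6 times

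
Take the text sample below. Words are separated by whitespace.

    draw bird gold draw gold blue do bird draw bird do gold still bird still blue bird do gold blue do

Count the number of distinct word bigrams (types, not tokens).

15

21 tokens → 20 bigram windows in total.
Repeated bigrams (each contributes count−1 duplicates):
  bird do: 2
  blue do: 2
  do gold: 2
  draw bird: 2
  gold blue: 2
5 duplicate windows → 20 − 5 = 15 distinct.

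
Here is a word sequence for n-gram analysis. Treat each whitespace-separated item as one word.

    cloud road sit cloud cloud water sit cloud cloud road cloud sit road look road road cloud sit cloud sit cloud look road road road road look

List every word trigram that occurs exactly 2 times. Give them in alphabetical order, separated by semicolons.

cloud sit cloud; look road road; road cloud sit; road road road; sit cloud cloud

Trigram counts meeting the condition (exactly 2 times):
  cloud sit cloud: 2
  look road road: 2
  road cloud sit: 2
  road road road: 2
  sit cloud cloud: 2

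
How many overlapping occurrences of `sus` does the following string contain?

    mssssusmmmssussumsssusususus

Sliding a length-3 window over the 28 characters (26 positions):
  position 5–7: sus
  position 12–14: sus
  position 20–22: sus
  position 22–24: sus
  position 24–26: sus
  position 26–28: sus

6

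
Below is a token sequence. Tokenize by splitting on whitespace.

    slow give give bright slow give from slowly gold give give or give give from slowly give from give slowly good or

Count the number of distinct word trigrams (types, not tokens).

19

22 tokens → 20 trigram windows in total.
Repeated trigrams (each contributes count−1 duplicates):
  give from slowly: 2
1 duplicate windows → 20 − 1 = 19 distinct.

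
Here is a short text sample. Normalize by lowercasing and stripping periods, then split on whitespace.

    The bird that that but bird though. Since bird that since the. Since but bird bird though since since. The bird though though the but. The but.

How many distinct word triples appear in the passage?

24

27 tokens → 25 trigram windows in total.
Repeated trigrams (each contributes count−1 duplicates):
  bird though since: 2
1 duplicate windows → 25 − 1 = 24 distinct.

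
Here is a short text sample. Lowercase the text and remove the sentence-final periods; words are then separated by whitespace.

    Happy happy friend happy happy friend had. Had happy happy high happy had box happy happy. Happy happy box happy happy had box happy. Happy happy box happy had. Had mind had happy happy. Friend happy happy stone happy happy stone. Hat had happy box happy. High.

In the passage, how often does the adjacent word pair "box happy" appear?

5

Scanning the 46 overlapping bigram windows for "box happy":
  position 14–15: box happy
  position 19–20: box happy
  position 23–24: box happy
  position 27–28: box happy
  position 45–46: box happy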